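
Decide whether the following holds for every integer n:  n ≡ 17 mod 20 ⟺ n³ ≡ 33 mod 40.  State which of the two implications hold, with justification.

(→) This fails: take n = 37. Then 37 ≡ 17 (mod 20), but 37³ = 50653 ≡ 13 (mod 40), not 33.

(←) Conversely, the residues r modulo 40 with r³ ≡ 33 (mod 40) are exactly {17}, and each is ≡ 17 (mod 20).

(⇒) fails; (⇐) holds.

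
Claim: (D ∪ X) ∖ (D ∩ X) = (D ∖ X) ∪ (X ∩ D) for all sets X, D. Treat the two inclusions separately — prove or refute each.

(⟹) This inclusion fails. Take X = {1}, D = ∅; then 1 ∈ (D ∪ X) ∖ (D ∩ X) but 1 ∉ (D ∖ X) ∪ (X ∩ D).

(⟸) This inclusion fails. Take X = {1}, D = {1}; then 1 ∈ (D ∖ X) ∪ (X ∩ D) but 1 ∉ (D ∪ X) ∖ (D ∩ X).

(⊆) fails and (⊇) fails.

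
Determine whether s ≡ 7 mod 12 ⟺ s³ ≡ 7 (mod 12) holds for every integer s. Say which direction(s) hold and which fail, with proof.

(⇒) Suppose s ≡ 7 mod 12. Write s = 12j + 7. Then (12j + 7)³ = 1728j³ + 3024j² + 1764j + 343 = 12(144j³ + 252j² + 147j + 28) + 7, so s³ ≡ 7 (mod 12).

(⇐) Conversely, suppose s³ ≡ 7 (mod 12). The only residue r in {0, …, 11} with r³ ≡ 7 (mod 12) is r = 7, so s ≡ 7 (mod 12).

Equivalent; both directions hold.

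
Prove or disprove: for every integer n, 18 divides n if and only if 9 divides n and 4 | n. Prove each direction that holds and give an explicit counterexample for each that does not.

(⇒) fails; (⇐) holds.

Forward direction. This fails: take n = 18. Certainly 18 ∣ 18, but 4 ∤ 18.

Converse. Suppose 9 ∣ n and 4 ∣ n. Any common multiple of 9 and 4 is a multiple of their lcm; here gcd(9, 4) = 1, so lcm(9, 4) = 9·4 = 36, so 36 ∣ n. Since 18 ∣ 36, it follows that 18 ∣ n.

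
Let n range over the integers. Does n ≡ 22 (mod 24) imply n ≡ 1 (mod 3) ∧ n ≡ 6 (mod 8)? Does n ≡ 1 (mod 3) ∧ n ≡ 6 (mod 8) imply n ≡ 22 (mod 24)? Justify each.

(⟹) Suppose n ≡ 22 (mod 24); write n = 24j + 22. Since 3 ∣ 24, reducing mod 3 gives n ≡ 22 ≡ 1 (mod 3); since 8 ∣ 24, reducing mod 8 gives n ≡ 22 ≡ 6 (mod 8).

(⟸) Conversely, if n ≡ 1 (mod 3) and n ≡ 6 (mod 8), then by the Chinese remainder theorem n ≡ 22 (mod 24). This is exactly n ≡ 22 (mod 24).

Both implications hold.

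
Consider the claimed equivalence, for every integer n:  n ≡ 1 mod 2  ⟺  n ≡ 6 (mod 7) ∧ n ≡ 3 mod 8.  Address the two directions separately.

(⇒) fails; (⇐) holds.

Forward direction. This fails: n = 1 gives 1 ≡ 1 (mod 2) but 1 ≡ 1 (mod 7), so the conjunction on the right does not hold.

Converse. If n ≡ 6 (mod 7) and n ≡ 3 (mod 8), then by the Chinese remainder theorem n ≡ 27 (mod 56). Since 27 ≡ 1 (mod 2) and 2 ∣ 56, we get n ≡ 1 (mod 2).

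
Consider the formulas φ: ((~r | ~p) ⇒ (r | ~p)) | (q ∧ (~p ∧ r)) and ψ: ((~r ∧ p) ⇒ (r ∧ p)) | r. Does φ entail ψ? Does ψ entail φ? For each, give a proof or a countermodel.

The biconditional holds.

(⟹) Assume the antecedent. If p is true, the antecedent forces (p = T, r = T, q = F) or (p = T, r = T, q = T), and ((~r ∧ p) ⇒ (r ∧ p)) | r holds there. If p is false, ((~r ∧ p) ⇒ (r ∧ p)) | r reduces to true regardless of the other variables. Either way ((~r ∧ p) ⇒ (r ∧ p)) | r holds.

(⟸) Assume the antecedent. If p is true, the antecedent forces (p = T, r = T, q = F) or (p = T, r = T, q = T), and the consequent holds there. If p is false, the consequent reduces to true regardless of the other variables. Either way the consequent holds.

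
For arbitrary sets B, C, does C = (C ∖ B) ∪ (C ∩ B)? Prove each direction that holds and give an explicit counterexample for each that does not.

(⊆) Let x ∈ C. Then either x ∈ C and x ∉ B; or x ∈ B ∩ C. In each case x ∈ (C ∖ B) ∪ (C ∩ B), so C ⊆ (C ∖ B) ∪ (C ∩ B).

(⊇) Let x ∈ (C ∖ B) ∪ (C ∩ B). Then either x ∈ C and x ∉ B; or x ∈ B ∩ C. In each case x ∈ C, so (C ∖ B) ∪ (C ∩ B) ⊆ C.

Both inclusions hold.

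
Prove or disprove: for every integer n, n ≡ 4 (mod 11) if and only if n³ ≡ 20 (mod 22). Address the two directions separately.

Only the converse holds.

Converse. The residues r modulo 22 with r³ ≡ 20 (mod 22) are exactly {4}, and each is ≡ 4 (mod 11).

Forward direction. This fails: take n = 15. Then 15 ≡ 4 (mod 11), but 15³ = 3375 ≡ 9 (mod 22), not 20.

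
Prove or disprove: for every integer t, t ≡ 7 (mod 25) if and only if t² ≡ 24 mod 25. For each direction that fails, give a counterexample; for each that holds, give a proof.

(⇒) Suppose t ≡ 7 (mod 25). Write t = 25j + 7. Then (25j + 7)² = 625j² + 350j + 49 = 25(25j² + 14j + 1) + 24, so t² ≡ 24 (mod 25).

(⇐) This fails: take t = 18. Then 18² = 324 ≡ 24 (mod 25), yet 18 ≡ 18 (mod 25), not 7.

Only the forward direction holds.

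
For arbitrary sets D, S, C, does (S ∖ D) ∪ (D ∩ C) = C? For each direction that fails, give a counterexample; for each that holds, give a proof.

Neither inclusion holds.

(⟹) This inclusion fails. Take D = ∅, S = {1}, C = ∅; then 1 ∈ (S ∖ D) ∪ (D ∩ C) but 1 ∉ C.

(⟸) This inclusion fails. Take D = ∅, S = ∅, C = {1}; then 1 ∈ C but 1 ∉ (S ∖ D) ∪ (D ∩ C).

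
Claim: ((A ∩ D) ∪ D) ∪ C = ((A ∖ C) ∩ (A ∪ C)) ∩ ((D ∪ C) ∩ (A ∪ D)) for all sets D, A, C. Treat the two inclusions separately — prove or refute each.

(⊇) Let x ∈ ((A ∖ C) ∩ (A ∪ C)) ∩ ((D ∪ C) ∩ (A ∪ D)). Then x ∈ D ∩ A and x ∉ C, from which x ∈ ((A ∩ D) ∪ D) ∪ C.

(⊆) This inclusion fails. Take D = {1}, A = ∅, C = ∅; then 1 ∈ ((A ∩ D) ∪ D) ∪ C but 1 ∉ ((A ∖ C) ∩ (A ∪ C)) ∩ ((D ∪ C) ∩ (A ∪ D)).

Only the reverse inclusion holds.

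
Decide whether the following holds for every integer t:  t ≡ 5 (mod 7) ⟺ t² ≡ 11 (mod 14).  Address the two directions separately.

(⟹) This fails: take t = 12. Then 12 ≡ 5 (mod 7), but 12² = 144 ≡ 4 (mod 14), not 11.

(⟸) This fails: take t = 9. Then 9² = 81 ≡ 11 (mod 14), yet 9 ≡ 2 (mod 7), not 5.

(⇒) fails and (⇐) fails.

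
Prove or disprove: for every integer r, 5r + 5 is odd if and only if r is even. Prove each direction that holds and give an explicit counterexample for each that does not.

Both directions hold.

Forward direction. Suppose 5r + 5 is odd. Since 5 is odd, 5r and r have the same parity, so 5r + 5 ≡ r + 5 (mod 2). As 5 is odd, 5r + 5 is odd exactly when r is even. Thus r is even.

Converse. Suppose r is even; write r = 2j. Then 5r + 5 = 5·(2j) + 5 = 2·5j + 5, which is odd.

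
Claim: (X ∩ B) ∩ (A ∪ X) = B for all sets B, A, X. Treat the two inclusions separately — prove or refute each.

(⊆) holds; (⊇) fails.

(⊇) This inclusion fails. Take B = {1}, A = ∅, X = ∅; then 1 ∈ B but 1 ∉ (X ∩ B) ∩ (A ∪ X).

(⊆) Let x ∈ (X ∩ B) ∩ (A ∪ X). Then either x ∈ B ∩ X and x ∉ A; or x ∈ B ∩ A ∩ X. In each case x ∈ B, so (X ∩ B) ∩ (A ∪ X) ⊆ B.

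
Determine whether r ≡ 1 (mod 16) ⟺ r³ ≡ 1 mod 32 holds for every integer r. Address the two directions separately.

Forward direction. This fails: take r = 17. Then 17 ≡ 1 (mod 16), but 17³ = 4913 ≡ 17 (mod 32), not 1.

Converse. The residues r modulo 32 with r³ ≡ 1 (mod 32) are exactly {1}, and each is ≡ 1 (mod 16).

Only the reverse direction holds.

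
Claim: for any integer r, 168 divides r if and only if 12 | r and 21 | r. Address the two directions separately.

Only the forward implication holds.

Forward direction. If 168 ∣ r, write r = 168q. Since 168 = 14·12, r = 12·(14q), so 12 ∣ r; and since 168 = 8·21, r = 21·(8q), so 21 ∣ r.

Converse. This fails: take r = 84. Both 12 ∣ 84 and 21 ∣ 84, yet 84 is not a multiple of 168 (since 84 = 0·168 + 84), so 168 ∤ 84.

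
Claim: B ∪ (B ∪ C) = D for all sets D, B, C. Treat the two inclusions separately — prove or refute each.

Neither inclusion holds.

(⊆) This inclusion fails. Take D = ∅, B = {1}, C = ∅; then 1 ∈ B ∪ (B ∪ C) but 1 ∉ D.

(⊇) This inclusion fails. Take D = {1}, B = ∅, C = ∅; then 1 ∈ D but 1 ∉ B ∪ (B ∪ C).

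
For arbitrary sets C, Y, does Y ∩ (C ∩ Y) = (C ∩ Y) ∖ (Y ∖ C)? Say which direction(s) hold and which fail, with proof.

Both inclusions hold; the sets are equal.

(⊆) Let x ∈ Y ∩ (C ∩ Y). Then x ∈ C ∩ Y, from which x ∈ (C ∩ Y) ∖ (Y ∖ C).

(⊇) Let x ∈ (C ∩ Y) ∖ (Y ∖ C). Then x ∈ C ∩ Y, from which x ∈ Y ∩ (C ∩ Y).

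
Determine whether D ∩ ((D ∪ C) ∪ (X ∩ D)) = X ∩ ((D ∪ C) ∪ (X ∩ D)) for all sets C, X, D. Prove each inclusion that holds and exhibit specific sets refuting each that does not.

Forward inclusion. This inclusion fails. Take C = ∅, X = ∅, D = {1}; then 1 ∈ D ∩ ((D ∪ C) ∪ (X ∩ D)) but 1 ∉ X ∩ ((D ∪ C) ∪ (X ∩ D)).

Reverse inclusion. This inclusion fails. Take C = {1}, X = {1}, D = ∅; then 1 ∈ X ∩ ((D ∪ C) ∪ (X ∩ D)) but 1 ∉ D ∩ ((D ∪ C) ∪ (X ∩ D)).

Both inclusions fail.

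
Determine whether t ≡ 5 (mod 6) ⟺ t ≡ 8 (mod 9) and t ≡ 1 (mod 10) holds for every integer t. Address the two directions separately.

(⇒) This fails: t = 65 gives 65 ≡ 5 (mod 6) but 65 ≡ 2 (mod 9), so the conjunction on the right does not hold.

(⇐) Conversely, if t ≡ 8 (mod 9) and t ≡ 1 (mod 10), then by the Chinese remainder theorem t ≡ 71 (mod 90). Since 71 ≡ 5 (mod 6) and 6 ∣ 90, we get t ≡ 5 (mod 6).

Only the reverse direction holds.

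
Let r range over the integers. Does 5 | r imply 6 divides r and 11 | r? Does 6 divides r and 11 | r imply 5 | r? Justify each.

(⇒) fails and (⇐) fails.

[⇒] This fails: take r = 5. Certainly 5 ∣ 5, but 6 ∤ 5.

[⇐] This fails: take r = 66. Both 6 ∣ 66 and 11 ∣ 66, yet 66 is not a multiple of 5 (since 66 = 13·5 + 1), so 5 ∤ 66.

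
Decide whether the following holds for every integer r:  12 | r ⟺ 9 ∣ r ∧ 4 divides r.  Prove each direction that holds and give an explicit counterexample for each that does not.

Forward direction. This fails: take r = 12. Certainly 12 ∣ 12, but 9 ∤ 12.

Converse. Suppose 9 ∣ r and 4 ∣ r. Any common multiple of 9 and 4 is a multiple of their lcm; here gcd(9, 4) = 1, so lcm(9, 4) = 9·4 = 36, so 36 ∣ r. Since 12 ∣ 36, it follows that 12 ∣ r.

Not equivalent: only (⇐) holds.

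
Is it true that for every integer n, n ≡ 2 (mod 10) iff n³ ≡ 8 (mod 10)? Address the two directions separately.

(⟹) Suppose n ≡ 2 (mod 10). Write n = 10j + 2. Then (10j + 2)³ = 1000j³ + 600j² + 120j + 8 = 10(100j³ + 60j² + 12j) + 8, so n³ ≡ 8 (mod 10).

(⟸) Conversely, suppose n³ ≡ 8 (mod 10). The only residue r in {0, …, 9} with r³ ≡ 8 (mod 10) is r = 2, so n ≡ 2 (mod 10).

Equivalent; both directions hold.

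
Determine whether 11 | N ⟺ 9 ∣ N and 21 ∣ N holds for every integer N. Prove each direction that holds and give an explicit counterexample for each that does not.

(⇒) fails and (⇐) fails.

(⟹) This fails: take N = 11. Certainly 11 ∣ 11, but 9 ∤ 11.

(⟸) This fails: take N = 63. Both 9 ∣ 63 and 21 ∣ 63, yet 63 is not a multiple of 11 (since 63 = 5·11 + 8), so 11 ∤ 63.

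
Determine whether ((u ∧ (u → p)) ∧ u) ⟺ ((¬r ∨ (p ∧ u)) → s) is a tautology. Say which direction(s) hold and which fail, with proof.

(⇒) fails and (⇐) fails.

(→) This fails. Under u = T, s = F, r = F, p = T, the left side is true but the right side is false.

(←) This fails. Under u = F, s = T, r = F, p = F, the left side is false but the right side is true.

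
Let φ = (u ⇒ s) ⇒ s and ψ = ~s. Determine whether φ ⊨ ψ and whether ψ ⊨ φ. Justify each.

[⇒] This fails. Under u = F, s = T, the left side is true but the right side is false.

[⇐] This fails. Under u = F, s = F, the left side is false but the right side is true.

Neither implication holds.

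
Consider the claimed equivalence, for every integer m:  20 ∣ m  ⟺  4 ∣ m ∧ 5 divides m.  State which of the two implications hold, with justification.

[⇐] Suppose 4 ∣ m and 5 ∣ m. Any common multiple of 4 and 5 is a multiple of their lcm; here gcd(4, 5) = 1, so lcm(4, 5) = 4·5 = 20, so 20 ∣ m.

[⇒] If 20 ∣ m, write m = 20q. Since 20 = 5·4, m = 4·(5q), so 4 ∣ m; and since 20 = 4·5, m = 5·(4q), so 5 ∣ m.

Equivalent; both directions hold.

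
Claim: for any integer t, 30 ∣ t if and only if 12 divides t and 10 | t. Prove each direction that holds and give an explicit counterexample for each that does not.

(⇒) fails; (⇐) holds.

Forward direction. This fails: take t = 30. Certainly 30 ∣ 30, but 12 ∤ 30.

Converse. Suppose 12 ∣ t and 10 ∣ t. Any common multiple of 12 and 10 is a multiple of their lcm; here lcm(12, 10) = 12·10/gcd(12, 10) = 120/2 = 60, so 60 ∣ t. Since 30 ∣ 60, it follows that 30 ∣ t.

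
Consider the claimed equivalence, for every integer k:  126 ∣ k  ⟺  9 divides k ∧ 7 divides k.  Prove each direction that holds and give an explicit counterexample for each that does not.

Only the forward implication holds.

(⟹) If 126 ∣ k, write k = 126q. Since 126 = 14·9, k = 9·(14q), so 9 ∣ k; and since 126 = 18·7, k = 7·(18q), so 7 ∣ k.

(⟸) This fails: take k = 63. Both 9 ∣ 63 and 7 ∣ 63, yet 63 is not a multiple of 126 (since 63 = 0·126 + 63), so 126 ∤ 63.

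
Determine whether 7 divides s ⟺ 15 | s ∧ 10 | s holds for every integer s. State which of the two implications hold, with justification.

(→) This fails: take s = 7. Certainly 7 ∣ 7, but 15 ∤ 7.

(←) This fails: take s = 30. Both 15 ∣ 30 and 10 ∣ 30, yet 30 is not a multiple of 7 (since 30 = 4·7 + 2), so 7 ∤ 30.

Neither implication holds.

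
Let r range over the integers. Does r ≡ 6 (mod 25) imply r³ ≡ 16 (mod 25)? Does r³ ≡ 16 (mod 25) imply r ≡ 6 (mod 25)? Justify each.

Equivalent; both directions hold.

(→) Suppose r ≡ 6 (mod 25). Write r = 25j + 6. Then (25j + 6)³ = 15625j³ + 11250j² + 2700j + 216 = 25(625j³ + 450j² + 108j + 8) + 16, so r³ ≡ 16 (mod 25).

(←) Conversely, suppose r³ ≡ 16 (mod 25). The only residue r in {0, …, 24} with r³ ≡ 16 (mod 25) is r = 6, so r ≡ 6 (mod 25).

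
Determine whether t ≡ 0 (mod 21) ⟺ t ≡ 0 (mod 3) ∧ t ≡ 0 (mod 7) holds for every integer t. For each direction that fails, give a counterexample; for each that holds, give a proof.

Both implications hold.

(⇒) Suppose t ≡ 0 (mod 21); write t = 21j + 0. Since 3 ∣ 21, reducing mod 3 gives t ≡ 0 (mod 3); since 7 ∣ 21, reducing mod 7 gives t ≡ 0 (mod 7).

(⇐) Conversely, if t ≡ 0 (mod 3) and t ≡ 0 (mod 7), then by the Chinese remainder theorem t ≡ 0 (mod 21). This is exactly t ≡ 0 (mod 21).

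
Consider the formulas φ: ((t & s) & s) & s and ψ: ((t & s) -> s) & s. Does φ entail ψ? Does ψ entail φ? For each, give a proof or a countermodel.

Forward direction. Assume the antecedent. If s is true, ((t & s) -> s) & s reduces to true regardless of the other variables. If s is false, the antecedent cannot hold. Either way ((t & s) -> s) & s holds.

Converse. This fails. Under s = T, t = F, the left side is false but the right side is true.

The forward direction holds; the converse fails.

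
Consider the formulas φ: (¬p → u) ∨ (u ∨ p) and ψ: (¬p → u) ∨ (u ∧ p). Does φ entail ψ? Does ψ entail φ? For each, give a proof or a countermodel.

Both implications hold.

(⟸) Assume the antecedent. If p is true, (¬p → u) ∨ (u ∨ p) reduces to true regardless of the other variables. If p is false, the antecedent forces (p = F, u = T), and (¬p → u) ∨ (u ∨ p) holds there. Either way (¬p → u) ∨ (u ∨ p) holds.

(⟹) Assume the antecedent. If p is true, (¬p → u) ∨ (u ∧ p) reduces to true regardless of the other variables. If p is false, the antecedent forces (p = F, u = T), and (¬p → u) ∨ (u ∧ p) holds there. Either way (¬p → u) ∨ (u ∧ p) holds.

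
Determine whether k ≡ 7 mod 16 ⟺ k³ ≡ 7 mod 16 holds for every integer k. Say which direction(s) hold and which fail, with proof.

Both implications hold.

[⇒] Suppose k ≡ 7 mod 16. Write k = 16j + 7. Then (16j + 7)³ = 4096j³ + 5376j² + 2352j + 343 = 16(256j³ + 336j² + 147j + 21) + 7, so k³ ≡ 7 (mod 16).

[⇐] Conversely, suppose k³ ≡ 7 (mod 16). The only residue r in {0, …, 15} with r³ ≡ 7 (mod 16) is r = 7, so k ≡ 7 (mod 16).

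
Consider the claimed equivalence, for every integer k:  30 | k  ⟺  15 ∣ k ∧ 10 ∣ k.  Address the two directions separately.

(→) If 30 ∣ k, write k = 30q. Since 30 = 2·15, k = 15·(2q), so 15 ∣ k; and since 30 = 3·10, k = 10·(3q), so 10 ∣ k.

(←) Suppose 15 ∣ k and 10 ∣ k. Any common multiple of 15 and 10 is a multiple of their lcm; here lcm(15, 10) = 15·10/gcd(15, 10) = 150/5 = 30, so 30 ∣ k.

The biconditional holds.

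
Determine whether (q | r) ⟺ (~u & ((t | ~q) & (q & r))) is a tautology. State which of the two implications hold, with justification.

[⇒] This fails. Under t = F, u = F, r = T, q = F, the left side is true but the right side is false.

[⇐] Assume the antecedent. If t is true, the antecedent forces (t = T, u = F, r = T, q = T), and q | r holds there. If t is false, the antecedent cannot hold. Either way q | r holds.

Not equivalent: only (⇐) holds.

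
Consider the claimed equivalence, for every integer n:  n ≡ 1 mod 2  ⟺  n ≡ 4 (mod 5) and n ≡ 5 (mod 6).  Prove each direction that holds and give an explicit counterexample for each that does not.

Only the reverse direction holds.

(⇐) If n ≡ 4 (mod 5) and n ≡ 5 (mod 6), then by the Chinese remainder theorem n ≡ 29 (mod 30). Since 29 ≡ 1 (mod 2) and 2 ∣ 30, we get n ≡ 1 (mod 2).

(⇒) This fails: n = 1 gives 1 ≡ 1 (mod 2) but 1 ≡ 1 (mod 5), so the conjunction on the right does not hold.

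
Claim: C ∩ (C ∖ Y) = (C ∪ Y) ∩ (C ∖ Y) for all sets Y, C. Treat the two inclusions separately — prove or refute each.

(⟹) Let x ∈ C ∩ (C ∖ Y). Then x ∈ C and x ∉ Y, from which x ∈ (C ∪ Y) ∩ (C ∖ Y).

(⟸) Let x ∈ (C ∪ Y) ∩ (C ∖ Y). Then x ∈ C and x ∉ Y, from which x ∈ C ∩ (C ∖ Y).

Both inclusions hold.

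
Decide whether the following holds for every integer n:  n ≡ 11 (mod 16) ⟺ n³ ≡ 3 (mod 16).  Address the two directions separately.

Both directions hold; the statement is true.

(⟸) Suppose n³ ≡ 3 (mod 16). The only residue r in {0, …, 15} with r³ ≡ 3 (mod 16) is r = 11, so n ≡ 11 (mod 16).

(⟹) Suppose n ≡ 11 (mod 16). Write n = 16j + 11. Then (16j + 11)³ = 4096j³ + 8448j² + 5808j + 1331 = 16(256j³ + 528j² + 363j + 83) + 3, so n³ ≡ 3 (mod 16).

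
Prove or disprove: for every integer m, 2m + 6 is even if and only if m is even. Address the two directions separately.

Not equivalent: only (⇐) holds.

Forward direction. This fails: take m = 5. Then 2m + 6 = 16, which is even, yet m = 5 is odd, not even.

Converse. Suppose m is even. Since 2 is even, 2m is even for every m, so 2m + 6 has the same parity as 6, which is even. Hence 2m + 6 is even.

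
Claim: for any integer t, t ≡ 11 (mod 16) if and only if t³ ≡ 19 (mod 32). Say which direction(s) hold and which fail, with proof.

(⟹) This fails: take t = 27. Then 27 ≡ 11 (mod 16), but 27³ = 19683 ≡ 3 (mod 32), not 19.

(⟸) Conversely, the residues r modulo 32 with r³ ≡ 19 (mod 32) are exactly {11}, and each is ≡ 11 (mod 16).

Not equivalent: only (⇐) holds.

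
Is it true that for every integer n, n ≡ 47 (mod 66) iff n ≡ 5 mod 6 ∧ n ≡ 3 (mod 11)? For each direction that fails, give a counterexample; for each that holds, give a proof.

(⇒) Suppose n ≡ 47 (mod 66); write n = 66j + 47. Since 6 ∣ 66, reducing mod 6 gives n ≡ 47 ≡ 5 (mod 6); since 11 ∣ 66, reducing mod 11 gives n ≡ 47 ≡ 3 (mod 11).

(⇐) Conversely, if n ≡ 5 (mod 6) and n ≡ 3 (mod 11), then by the Chinese remainder theorem n ≡ 47 (mod 66). This is exactly n ≡ 47 (mod 66).

Equivalent; both directions hold.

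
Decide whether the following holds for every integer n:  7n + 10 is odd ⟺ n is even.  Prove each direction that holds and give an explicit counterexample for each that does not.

(⟹) This fails: n = 5 gives 7n + 10 = 45, which is odd, but 5 is odd, not even.

(⟸) This also fails: n = 4 is even, but 7n + 10 = 38 is even, not odd.

(⇒) fails and (⇐) fails.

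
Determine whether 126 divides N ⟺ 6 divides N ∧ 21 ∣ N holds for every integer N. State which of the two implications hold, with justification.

[⇒] If 126 ∣ N, write N = 126q. Since 126 = 21·6, N = 6·(21q), so 6 ∣ N; and since 126 = 6·21, N = 21·(6q), so 21 ∣ N.

[⇐] This fails: take N = 42. Both 6 ∣ 42 and 21 ∣ 42, yet 42 is not a multiple of 126 (since 42 = 0·126 + 42), so 126 ∤ 42.

Only the forward direction holds.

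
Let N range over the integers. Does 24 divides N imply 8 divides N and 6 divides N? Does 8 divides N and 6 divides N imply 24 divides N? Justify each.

Both directions hold.

(←) Suppose 8 ∣ N and 6 ∣ N. Any common multiple of 8 and 6 is a multiple of their lcm; here lcm(8, 6) = 8·6/gcd(8, 6) = 48/2 = 24, so 24 ∣ N.

(→) If 24 ∣ N, write N = 24q. Since 24 = 3·8, N = 8·(3q), so 8 ∣ N; and since 24 = 4·6, N = 6·(4q), so 6 ∣ N.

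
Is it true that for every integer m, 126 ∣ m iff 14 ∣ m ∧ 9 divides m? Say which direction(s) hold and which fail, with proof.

Equivalent; both directions hold.

(⟸) Suppose 14 ∣ m and 9 ∣ m. Any common multiple of 14 and 9 is a multiple of their lcm; here gcd(14, 9) = 1, so lcm(14, 9) = 14·9 = 126, so 126 ∣ m.

(⟹) If 126 ∣ m, write m = 126q. Since 126 = 9·14, m = 14·(9q), so 14 ∣ m; and since 126 = 14·9, m = 9·(14q), so 9 ∣ m.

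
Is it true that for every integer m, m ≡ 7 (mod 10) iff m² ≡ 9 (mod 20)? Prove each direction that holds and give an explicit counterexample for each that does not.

Only the forward direction holds.

(⇐) This fails: take m = 3. Then 3² = 9 ≡ 9 (mod 20), yet 3 ≡ 3 (mod 10), not 7.

(⇒) Suppose m ≡ 7 (mod 10). Working modulo 20, m ∈ {7, 17}; for each such r, r² ≡ 9 (mod 20).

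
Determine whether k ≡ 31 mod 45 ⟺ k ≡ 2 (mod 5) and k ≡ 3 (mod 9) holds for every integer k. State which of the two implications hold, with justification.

Forward direction. This fails: k = 31 gives 31 ≡ 31 (mod 45) but 31 ≡ 1 (mod 5), so the conjunction on the right does not hold.

Converse. This fails: k = 12 satisfies both congruences on the right (12 ≡ 2 mod 5 and 12 ≡ 3 mod 9) yet 12 ≡ 12 (mod 45), not 31.

Neither implication holds.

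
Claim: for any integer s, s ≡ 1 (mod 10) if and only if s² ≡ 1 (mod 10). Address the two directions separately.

Converse. This fails: take s = 9. Then 9² = 81 ≡ 1 (mod 10), yet 9 ≡ 9 (mod 10), not 1.

Forward direction. Suppose s ≡ 1 (mod 10). Write s = 10j + 1. Then (10j + 1)² = 100j² + 20j + 1 = 10(10j² + 2j) + 1, so s² ≡ 1 (mod 10).

The forward direction holds; the converse fails.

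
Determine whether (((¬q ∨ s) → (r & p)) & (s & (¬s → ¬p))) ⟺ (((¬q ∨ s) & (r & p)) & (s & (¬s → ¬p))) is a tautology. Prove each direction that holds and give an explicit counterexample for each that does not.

(⇒) Assume the antecedent. If q is true, the antecedent forces (q = T, s = T, p = T, r = T), and the consequent holds there. If q is false, the antecedent forces (q = F, s = T, p = T, r = T), and the consequent holds there. Either way the consequent holds.

(⇐) Assume the antecedent. If q is true, the antecedent forces (q = T, s = T, p = T, r = T), and the consequent holds there. If q is false, the antecedent forces (q = F, s = T, p = T, r = T), and the consequent holds there. Either way the consequent holds.

The biconditional holds.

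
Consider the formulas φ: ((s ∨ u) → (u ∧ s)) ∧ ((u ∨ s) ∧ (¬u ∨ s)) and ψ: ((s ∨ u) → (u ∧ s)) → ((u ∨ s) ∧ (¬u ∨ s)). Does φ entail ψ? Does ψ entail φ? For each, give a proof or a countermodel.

(⟹) Assume the antecedent. If s is true, the consequent reduces to true regardless of the other variables. If s is false, the antecedent cannot hold. Either way the consequent holds.

(⟸) This fails. Under s = T, u = F, the left side is false but the right side is true.

Not equivalent: only (⇒) holds.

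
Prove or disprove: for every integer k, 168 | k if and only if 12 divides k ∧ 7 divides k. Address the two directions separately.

(⟸) This fails: take k = 84. Both 12 ∣ 84 and 7 ∣ 84, yet 84 is not a multiple of 168 (since 84 = 0·168 + 84), so 168 ∤ 84.

(⟹) If 168 ∣ k, write k = 168q. Since 168 = 14·12, k = 12·(14q), so 12 ∣ k; and since 168 = 24·7, k = 7·(24q), so 7 ∣ k.

The forward direction holds; the converse fails.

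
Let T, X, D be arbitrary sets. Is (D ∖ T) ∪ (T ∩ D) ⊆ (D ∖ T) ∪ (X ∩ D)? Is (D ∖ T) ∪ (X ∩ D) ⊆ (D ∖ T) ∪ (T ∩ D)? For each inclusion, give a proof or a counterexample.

(⟸) Let x ∈ (D ∖ T) ∪ (X ∩ D). Then either x ∈ D and x ∉ T, X; or x ∈ X ∩ D and x ∉ T; or x ∈ T ∩ X ∩ D. In each case x ∈ (D ∖ T) ∪ (T ∩ D), so (D ∖ T) ∪ (X ∩ D) ⊆ (D ∖ T) ∪ (T ∩ D).

(⟹) This inclusion fails. Take T = {1}, X = ∅, D = {1}; then 1 ∈ (D ∖ T) ∪ (T ∩ D) but 1 ∉ (D ∖ T) ∪ (X ∩ D).

(⊆) fails; (⊇) holds.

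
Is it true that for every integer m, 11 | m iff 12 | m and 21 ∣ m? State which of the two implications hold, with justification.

(⇒) This fails: take m = 11. Certainly 11 ∣ 11, but 12 ∤ 11.

(⇐) This fails: take m = 84. Both 12 ∣ 84 and 21 ∣ 84, yet 84 is not a multiple of 11 (since 84 = 7·11 + 7), so 11 ∤ 84.

Neither direction holds.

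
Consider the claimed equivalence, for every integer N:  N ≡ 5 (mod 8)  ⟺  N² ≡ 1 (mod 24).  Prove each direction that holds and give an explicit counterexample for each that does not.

(→) This fails: take N = 21. Then 21 ≡ 5 (mod 8), but 21² = 441 ≡ 9 (mod 24), not 1.

(←) This fails: take N = 1. Then 1² = 1 ≡ 1 (mod 24), yet 1 ≡ 1 (mod 8), not 5.

Both directions fail.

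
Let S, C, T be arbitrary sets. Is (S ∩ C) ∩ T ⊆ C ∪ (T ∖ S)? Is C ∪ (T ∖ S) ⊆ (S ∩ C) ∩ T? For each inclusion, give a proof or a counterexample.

(⊆) holds; (⊇) fails.

(⟹) Let x ∈ (S ∩ C) ∩ T. Then x ∈ S ∩ C ∩ T, from which x ∈ C ∪ (T ∖ S).

(⟸) This inclusion fails. Take S = ∅, C = {1}, T = ∅; then 1 ∈ C ∪ (T ∖ S) but 1 ∉ (S ∩ C) ∩ T.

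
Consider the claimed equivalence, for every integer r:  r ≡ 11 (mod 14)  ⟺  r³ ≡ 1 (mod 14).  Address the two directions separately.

Forward direction. Suppose r ≡ 11 (mod 14). Write r = 14j + 11. Then (14j + 11)³ = 2744j³ + 6468j² + 5082j + 1331 = 14(196j³ + 462j² + 363j + 95) + 1, so r³ ≡ 1 (mod 14).

Converse. This fails: take r = 1. Then 1³ = 1 ≡ 1 (mod 14), yet 1 ≡ 1 (mod 14), not 11.

Only the forward implication holds.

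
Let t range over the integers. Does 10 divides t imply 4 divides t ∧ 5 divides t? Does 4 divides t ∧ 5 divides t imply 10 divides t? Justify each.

(⇒) This fails: take t = 10. Certainly 10 ∣ 10, but 4 ∤ 10.

(⇐) Suppose 4 ∣ t and 5 ∣ t. Any common multiple of 4 and 5 is a multiple of their lcm; here gcd(4, 5) = 1, so lcm(4, 5) = 4·5 = 20, so 20 ∣ t. Since 10 ∣ 20, it follows that 10 ∣ t.

(⇒) fails; (⇐) holds.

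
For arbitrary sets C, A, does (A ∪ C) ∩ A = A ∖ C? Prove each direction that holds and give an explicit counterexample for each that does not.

(⟹) This inclusion fails. Take C = {1}, A = {1}; then 1 ∈ (A ∪ C) ∩ A but 1 ∉ A ∖ C.

(⟸) Let x ∈ A ∖ C. Then x ∈ A and x ∉ C, from which x ∈ (A ∪ C) ∩ A.

(⊆) fails; (⊇) holds.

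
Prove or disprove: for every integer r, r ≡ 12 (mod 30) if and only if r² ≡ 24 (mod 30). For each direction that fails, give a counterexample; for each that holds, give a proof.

Only the forward implication holds.

(⟹) Suppose r ≡ 12 (mod 30). Write r = 30j + 12. Then (30j + 12)² = 900j² + 720j + 144 = 30(30j² + 24j + 4) + 24, so r² ≡ 24 (mod 30).

(⟸) This fails: take r = 18. Then 18² = 324 ≡ 24 (mod 30), yet 18 ≡ 18 (mod 30), not 12.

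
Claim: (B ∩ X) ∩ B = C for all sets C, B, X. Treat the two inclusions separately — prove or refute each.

Both inclusions fail.

Forward inclusion. This inclusion fails. Take C = ∅, B = {1}, X = {1}; then 1 ∈ (B ∩ X) ∩ B but 1 ∉ C.

Reverse inclusion. This inclusion fails. Take C = {1}, B = ∅, X = ∅; then 1 ∈ C but 1 ∉ (B ∩ X) ∩ B.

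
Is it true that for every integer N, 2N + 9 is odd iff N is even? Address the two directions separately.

The forward direction fails; the converse holds.

(⇐) Suppose N is even. Since 2 is even, 2N is even for every N, so 2N + 9 has the same parity as 9, which is odd. Hence 2N + 9 is odd.

(⇒) This fails: take N = 7. Then 2N + 9 = 23, which is odd, yet N = 7 is odd, not even.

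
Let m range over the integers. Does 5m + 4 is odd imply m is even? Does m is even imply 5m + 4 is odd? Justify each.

Both directions fail.

(→) This fails: m = 5 gives 5m + 4 = 29, which is odd, but 5 is odd, not even.

(←) This also fails: m = 2 is even, but 5m + 4 = 14 is even, not odd.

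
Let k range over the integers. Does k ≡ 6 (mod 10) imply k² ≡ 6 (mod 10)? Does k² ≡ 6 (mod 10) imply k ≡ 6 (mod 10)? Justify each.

Only the forward direction holds.

(←) This fails: take k = 4. Then 4² = 16 ≡ 6 (mod 10), yet 4 ≡ 4 (mod 10), not 6.

(→) Suppose k ≡ 6 (mod 10). Write k = 10j + 6. Then (10j + 6)² = 100j² + 120j + 36 = 10(10j² + 12j + 3) + 6, so k² ≡ 6 (mod 10).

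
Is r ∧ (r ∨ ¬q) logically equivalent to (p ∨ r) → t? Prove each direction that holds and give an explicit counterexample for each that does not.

[⇒] This fails. Under p = F, q = F, t = F, r = T, the left side is true but the right side is false.

[⇐] This fails. Under p = F, q = F, t = F, r = F, the left side is false but the right side is true.

(⇒) fails and (⇐) fails.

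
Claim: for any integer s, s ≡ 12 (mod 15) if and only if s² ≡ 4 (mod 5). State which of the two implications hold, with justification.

(⟹) Suppose s ≡ 12 (mod 15). Then s² ≡ 12² = 144 (mod 15), and since 5 ∣ 15, also s² ≡ 4 (mod 5).

(⟸) This fails: take s = 2. Then 2² = 4 ≡ 4 (mod 5), yet 2 ≡ 2 (mod 15), not 12.

Not equivalent: only (⇒) holds.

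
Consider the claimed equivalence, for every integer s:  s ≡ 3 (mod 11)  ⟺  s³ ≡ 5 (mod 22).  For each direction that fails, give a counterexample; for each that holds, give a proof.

Only the reverse direction holds.

(→) This fails: take s = 14. Then 14 ≡ 3 (mod 11), but 14³ = 2744 ≡ 16 (mod 22), not 5.

(←) Conversely, the residues r modulo 22 with r³ ≡ 5 (mod 22) are exactly {3}, and each is ≡ 3 (mod 11).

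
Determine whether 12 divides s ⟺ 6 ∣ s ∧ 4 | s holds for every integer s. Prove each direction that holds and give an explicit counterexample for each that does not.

Both directions hold; the statement is true.

(→) If 12 ∣ s, write s = 12q. Since 12 = 2·6, s = 6·(2q), so 6 ∣ s; and since 12 = 3·4, s = 4·(3q), so 4 ∣ s.

(←) Suppose 6 ∣ s and 4 ∣ s. Any common multiple of 6 and 4 is a multiple of their lcm; here lcm(6, 4) = 6·4/gcd(6, 4) = 24/2 = 12, so 12 ∣ s.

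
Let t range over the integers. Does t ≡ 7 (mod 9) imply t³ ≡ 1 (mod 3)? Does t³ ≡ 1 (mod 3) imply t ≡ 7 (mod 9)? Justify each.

Forward direction. Suppose t ≡ 7 (mod 9). Then t³ ≡ 7³ = 343 (mod 9), and since 3 ∣ 9, also t³ ≡ 1 (mod 3).

Converse. This fails: take t = 1. Then 1³ = 1 ≡ 1 (mod 3), yet 1 ≡ 1 (mod 9), not 7.

Only the forward implication holds.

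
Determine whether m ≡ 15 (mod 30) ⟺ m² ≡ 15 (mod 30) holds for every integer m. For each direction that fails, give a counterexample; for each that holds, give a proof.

Both implications hold.

(→) Suppose m ≡ 15 (mod 30). Write m = 30j + 15. Then (30j + 15)² = 900j² + 900j + 225 = 30(30j² + 30j + 7) + 15, so m² ≡ 15 (mod 30).

(←) Conversely, suppose m² ≡ 15 (mod 30). The only residue r in {0, …, 29} with r² ≡ 15 (mod 30) is r = 15, so m ≡ 15 (mod 30).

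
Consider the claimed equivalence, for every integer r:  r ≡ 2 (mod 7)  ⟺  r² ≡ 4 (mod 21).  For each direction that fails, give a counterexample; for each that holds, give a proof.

Forward direction. This fails: take r = 9. Then 9 ≡ 2 (mod 7), but 9² = 81 ≡ 18 (mod 21), not 4.

Converse. This fails: take r = 5. Then 5² = 25 ≡ 4 (mod 21), yet 5 ≡ 5 (mod 7), not 2.

Neither direction holds.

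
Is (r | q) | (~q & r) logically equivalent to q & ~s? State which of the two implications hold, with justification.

Forward direction. This fails. Under q = F, r = T, s = F, the left side is true but the right side is false.

Converse. Assume the antecedent. If q is true, (r | q) | (~q & r) reduces to true regardless of the other variables. If q is false, the antecedent cannot hold. Either way (r | q) | (~q & r) holds.

(⇒) fails; (⇐) holds.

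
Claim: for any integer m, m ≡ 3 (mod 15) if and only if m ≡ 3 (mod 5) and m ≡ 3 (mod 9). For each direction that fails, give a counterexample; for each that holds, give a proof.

(→) This fails: m = 33 gives 33 ≡ 3 (mod 15) but 33 ≡ 6 (mod 9), so the conjunction on the right does not hold.

(←) Conversely, if m ≡ 3 (mod 5) and m ≡ 3 (mod 9), then by the Chinese remainder theorem m ≡ 3 (mod 45). Since 3 ≡ 3 (mod 15) and 15 ∣ 45, we get m ≡ 3 (mod 15).

(⇒) fails; (⇐) holds.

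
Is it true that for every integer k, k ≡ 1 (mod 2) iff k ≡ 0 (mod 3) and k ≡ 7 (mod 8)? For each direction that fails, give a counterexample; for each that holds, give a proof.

(⟹) This fails: k = 1 gives 1 ≡ 1 (mod 2) but 1 ≡ 1 (mod 3), so the conjunction on the right does not hold.

(⟸) Conversely, if k ≡ 0 (mod 3) and k ≡ 7 (mod 8), then by the Chinese remainder theorem k ≡ 15 (mod 24). Since 15 ≡ 1 (mod 2) and 2 ∣ 24, we get k ≡ 1 (mod 2).

Not equivalent: only (⇐) holds.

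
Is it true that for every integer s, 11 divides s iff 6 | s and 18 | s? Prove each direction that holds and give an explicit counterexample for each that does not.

(⟹) This fails: take s = 11. Certainly 11 ∣ 11, but 6 ∤ 11.

(⟸) This fails: take s = 18. Both 6 ∣ 18 and 18 ∣ 18, yet 18 is not a multiple of 11 (since 18 = 1·11 + 7), so 11 ∤ 18.

Both directions fail.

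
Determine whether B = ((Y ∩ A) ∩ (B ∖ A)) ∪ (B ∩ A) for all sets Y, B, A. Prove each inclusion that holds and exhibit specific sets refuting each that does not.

(⊆) fails; (⊇) holds.

(⟹) This inclusion fails. Take Y = ∅, B = {1}, A = ∅; then 1 ∈ B but 1 ∉ ((Y ∩ A) ∩ (B ∖ A)) ∪ (B ∩ A).

(⟸) Let x ∈ ((Y ∩ A) ∩ (B ∖ A)) ∪ (B ∩ A). Then either x ∈ B ∩ A and x ∉ Y; or x ∈ Y ∩ B ∩ A. In each case x ∈ B, so ((Y ∩ A) ∩ (B ∖ A)) ∪ (B ∩ A) ⊆ B.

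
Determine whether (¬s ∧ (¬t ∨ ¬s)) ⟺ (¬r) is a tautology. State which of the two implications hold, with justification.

(⇒) fails and (⇐) fails.

Forward direction. This fails. Under s = F, r = T, t = F, the left side is true but the right side is false.

Converse. This fails. Under s = T, r = F, t = F, the left side is false but the right side is true.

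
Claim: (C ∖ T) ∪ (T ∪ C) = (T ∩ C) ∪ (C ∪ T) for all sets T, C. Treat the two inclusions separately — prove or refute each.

Both inclusions hold.

Reverse inclusion. Let x ∈ (T ∩ C) ∪ (C ∪ T). Then either x ∈ T and x ∉ C; or x ∈ C and x ∉ T; or x ∈ T ∩ C. In each case x ∈ (C ∖ T) ∪ (T ∪ C), so (T ∩ C) ∪ (C ∪ T) ⊆ (C ∖ T) ∪ (T ∪ C).

Forward inclusion. Let x ∈ (C ∖ T) ∪ (T ∪ C). Then either x ∈ T and x ∉ C; or x ∈ C and x ∉ T; or x ∈ T ∩ C. In each case x ∈ (T ∩ C) ∪ (C ∪ T), so (C ∖ T) ∪ (T ∪ C) ⊆ (T ∩ C) ∪ (C ∪ T).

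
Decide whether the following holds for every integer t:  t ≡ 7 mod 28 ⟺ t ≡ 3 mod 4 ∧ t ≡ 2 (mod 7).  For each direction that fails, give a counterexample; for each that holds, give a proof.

(⟹) This fails: t = 7 gives 7 ≡ 7 (mod 28) but 7 ≡ 0 (mod 7), so the conjunction on the right does not hold.

(⟸) This fails: t = 23 satisfies both congruences on the right (23 ≡ 3 mod 4 and 23 ≡ 2 mod 7) yet 23 ≡ 23 (mod 28), not 7.

Both directions fail.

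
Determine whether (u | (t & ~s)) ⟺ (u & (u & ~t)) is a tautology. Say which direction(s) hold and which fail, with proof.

Only the reverse direction holds.

[⇒] This fails. Under u = F, s = F, t = T, the left side is true but the right side is false.

[⇐] Assume the antecedent. If u is true, u | (t & ~s) reduces to true regardless of the other variables. If u is false, the antecedent cannot hold. Either way u | (t & ~s) holds.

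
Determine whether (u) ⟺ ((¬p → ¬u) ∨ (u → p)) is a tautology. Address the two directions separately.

[⇒] This fails. Under u = T, p = F, the left side is true but the right side is false.

[⇐] This fails. Under u = F, p = F, the left side is false but the right side is true.

(⇒) fails and (⇐) fails.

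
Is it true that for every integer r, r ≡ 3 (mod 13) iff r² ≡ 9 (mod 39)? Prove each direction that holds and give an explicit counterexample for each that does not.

Forward direction. This fails: take r = 16. Then 16 ≡ 3 (mod 13), but 16² = 256 ≡ 22 (mod 39), not 9.

Converse. This fails: take r = 36. Then 36² = 1296 ≡ 9 (mod 39), yet 36 ≡ 10 (mod 13), not 3.

Both directions fail.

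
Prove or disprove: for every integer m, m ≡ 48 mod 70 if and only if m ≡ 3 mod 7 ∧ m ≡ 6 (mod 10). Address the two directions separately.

Both directions fail.

(→) This fails: m = 48 gives 48 ≡ 48 (mod 70) but 48 ≡ 6 (mod 7), so the conjunction on the right does not hold.

(←) This fails: m = 66 satisfies both congruences on the right (66 ≡ 3 mod 7 and 66 ≡ 6 mod 10) yet 66 ≡ 66 (mod 70), not 48.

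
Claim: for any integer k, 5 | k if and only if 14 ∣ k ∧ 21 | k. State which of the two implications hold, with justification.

(⇒) This fails: take k = 5. Certainly 5 ∣ 5, but 14 ∤ 5.

(⇐) This fails: take k = 42. Both 14 ∣ 42 and 21 ∣ 42, yet 42 is not a multiple of 5 (since 42 = 8·5 + 2), so 5 ∤ 42.

Neither direction holds.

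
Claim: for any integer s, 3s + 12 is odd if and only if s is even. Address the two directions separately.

Neither direction holds.

(→) This fails: s = 1 gives 3s + 12 = 15, which is odd, but 1 is odd, not even.

(←) This also fails: s = 6 is even, but 3s + 12 = 30 is even, not odd.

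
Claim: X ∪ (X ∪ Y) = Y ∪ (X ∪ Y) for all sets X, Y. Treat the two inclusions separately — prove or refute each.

Forward inclusion. Let x ∈ X ∪ (X ∪ Y). Then either x ∈ X and x ∉ Y; or x ∈ Y and x ∉ X; or x ∈ X ∩ Y. In each case x ∈ Y ∪ (X ∪ Y), so X ∪ (X ∪ Y) ⊆ Y ∪ (X ∪ Y).

Reverse inclusion. Let x ∈ Y ∪ (X ∪ Y). Then either x ∈ X and x ∉ Y; or x ∈ Y and x ∉ X; or x ∈ X ∩ Y. In each case x ∈ X ∪ (X ∪ Y), so Y ∪ (X ∪ Y) ⊆ X ∪ (X ∪ Y).

Both inclusions hold.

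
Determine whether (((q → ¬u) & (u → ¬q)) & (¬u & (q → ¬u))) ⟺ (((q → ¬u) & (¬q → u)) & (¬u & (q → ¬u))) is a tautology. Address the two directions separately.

(⇒) This fails. Under u = F, q = F, the left side is true but the right side is false.

(⇐) Assume the antecedent. If u is true, the antecedent cannot hold. If u is false, the consequent reduces to true regardless of the other variables. Either way the consequent holds.

Only the converse holds.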